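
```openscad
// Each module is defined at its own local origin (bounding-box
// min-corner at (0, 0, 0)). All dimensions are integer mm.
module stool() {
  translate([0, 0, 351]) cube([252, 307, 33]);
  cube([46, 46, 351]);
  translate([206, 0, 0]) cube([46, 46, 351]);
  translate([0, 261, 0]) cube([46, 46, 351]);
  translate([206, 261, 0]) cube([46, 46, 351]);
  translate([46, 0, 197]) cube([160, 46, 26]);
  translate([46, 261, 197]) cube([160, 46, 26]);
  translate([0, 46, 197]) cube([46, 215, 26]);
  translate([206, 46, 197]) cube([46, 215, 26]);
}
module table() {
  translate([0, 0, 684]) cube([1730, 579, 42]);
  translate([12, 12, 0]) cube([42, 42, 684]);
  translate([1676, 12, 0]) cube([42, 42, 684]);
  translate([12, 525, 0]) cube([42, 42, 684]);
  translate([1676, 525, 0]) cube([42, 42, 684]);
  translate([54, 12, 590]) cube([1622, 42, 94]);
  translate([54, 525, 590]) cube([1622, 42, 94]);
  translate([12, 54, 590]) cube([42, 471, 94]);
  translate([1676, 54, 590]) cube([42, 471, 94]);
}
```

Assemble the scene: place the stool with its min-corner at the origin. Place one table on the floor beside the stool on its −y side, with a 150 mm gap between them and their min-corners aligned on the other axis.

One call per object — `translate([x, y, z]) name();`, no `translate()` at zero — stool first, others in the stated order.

stool();
translate([0, -729, 0]) table();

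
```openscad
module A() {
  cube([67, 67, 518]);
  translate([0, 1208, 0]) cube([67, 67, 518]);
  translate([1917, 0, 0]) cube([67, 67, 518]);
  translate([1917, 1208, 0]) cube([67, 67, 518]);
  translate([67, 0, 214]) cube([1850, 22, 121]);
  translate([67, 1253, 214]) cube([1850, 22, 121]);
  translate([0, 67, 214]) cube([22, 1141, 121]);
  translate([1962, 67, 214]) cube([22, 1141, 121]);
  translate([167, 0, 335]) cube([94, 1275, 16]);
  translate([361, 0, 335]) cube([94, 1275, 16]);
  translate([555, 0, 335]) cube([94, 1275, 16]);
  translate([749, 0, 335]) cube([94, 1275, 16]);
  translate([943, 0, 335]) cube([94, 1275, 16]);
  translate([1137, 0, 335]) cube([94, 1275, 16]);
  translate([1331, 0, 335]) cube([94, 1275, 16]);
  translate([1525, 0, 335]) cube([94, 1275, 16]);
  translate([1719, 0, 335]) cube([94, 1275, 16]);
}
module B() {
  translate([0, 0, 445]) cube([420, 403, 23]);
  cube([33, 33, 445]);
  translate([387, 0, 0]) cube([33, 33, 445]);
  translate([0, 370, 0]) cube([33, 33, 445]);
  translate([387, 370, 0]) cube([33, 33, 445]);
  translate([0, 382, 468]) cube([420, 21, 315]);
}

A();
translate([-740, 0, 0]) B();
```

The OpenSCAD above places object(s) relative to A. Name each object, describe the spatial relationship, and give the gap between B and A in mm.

A is a bed frame. B is a chair. The chair is on the floor beside the bed frame on its −x side. The gap between the chair and the bed frame is 320 mm.

The chair's nearest face is 320 mm from the bed frame's −x face.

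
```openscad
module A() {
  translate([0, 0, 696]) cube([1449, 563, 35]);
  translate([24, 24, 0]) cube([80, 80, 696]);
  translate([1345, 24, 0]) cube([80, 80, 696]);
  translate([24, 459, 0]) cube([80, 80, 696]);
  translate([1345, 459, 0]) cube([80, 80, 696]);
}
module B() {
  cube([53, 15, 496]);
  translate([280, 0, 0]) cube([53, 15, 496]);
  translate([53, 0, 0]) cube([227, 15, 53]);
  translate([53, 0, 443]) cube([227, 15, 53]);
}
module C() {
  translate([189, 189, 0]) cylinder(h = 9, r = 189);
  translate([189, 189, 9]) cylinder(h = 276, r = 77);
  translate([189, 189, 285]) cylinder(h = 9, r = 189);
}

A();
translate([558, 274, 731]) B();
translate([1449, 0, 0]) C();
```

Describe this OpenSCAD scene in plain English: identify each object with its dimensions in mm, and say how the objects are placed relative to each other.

A is a table: top 1449 mm (x) × 563 mm (y), 35 mm thick, upper face at z = 731 mm, on four 80×80 mm square legs, each inset 24 mm from the nearest pair of top edges, running from z = 0 to the bottom of the top.

B is a picture frame with a 227×390 mm rectangular opening (x by z) and a uniform 53 mm border on every side. Frame depth is 15 mm along y. It is built from two vertical stiles running the full outside height and two horizontal rails spanning the gap between the stiles.

C is a spool: two coaxial disc flanges of radius 189 mm and thickness 9 mm, joined by a core cylinder of radius 77 mm and height 276 mm. The lower flange rests on z = 0 and the three cylinders share a vertical axis.

The picture frame is on top of the table, centred. The spool is against the table's +x side, with their −y faces flush.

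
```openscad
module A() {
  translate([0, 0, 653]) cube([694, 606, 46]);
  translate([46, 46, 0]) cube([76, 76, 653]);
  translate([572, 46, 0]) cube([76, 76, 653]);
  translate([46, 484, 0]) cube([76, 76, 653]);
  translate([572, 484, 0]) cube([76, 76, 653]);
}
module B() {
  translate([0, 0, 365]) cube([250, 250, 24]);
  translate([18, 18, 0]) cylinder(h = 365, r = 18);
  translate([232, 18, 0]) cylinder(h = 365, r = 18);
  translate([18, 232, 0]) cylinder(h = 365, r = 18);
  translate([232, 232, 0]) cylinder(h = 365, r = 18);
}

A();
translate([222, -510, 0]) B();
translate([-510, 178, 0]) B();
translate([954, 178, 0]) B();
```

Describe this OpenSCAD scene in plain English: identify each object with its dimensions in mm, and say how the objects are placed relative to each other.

A is a table: top 694 mm (x) × 606 mm (y), 46 mm thick, upper face at z = 699 mm, on four 76×76 mm square legs, each inset 46 mm from the nearest pair of top edges, running from z = 0 to the bottom of the top.

B is a four-legged stool. The seat is 250×250 mm, 24 mm thick, top at z = 389 mm. It stands on four round legs, each 36 mm in diameter, from z = 0 to the seat underside, each leg's axis is inset half a diameter from the nearest pair of seat edges (so the leg's bounding box is flush with the corner).

Three stools sit around the table at the −y, −x, +x sides.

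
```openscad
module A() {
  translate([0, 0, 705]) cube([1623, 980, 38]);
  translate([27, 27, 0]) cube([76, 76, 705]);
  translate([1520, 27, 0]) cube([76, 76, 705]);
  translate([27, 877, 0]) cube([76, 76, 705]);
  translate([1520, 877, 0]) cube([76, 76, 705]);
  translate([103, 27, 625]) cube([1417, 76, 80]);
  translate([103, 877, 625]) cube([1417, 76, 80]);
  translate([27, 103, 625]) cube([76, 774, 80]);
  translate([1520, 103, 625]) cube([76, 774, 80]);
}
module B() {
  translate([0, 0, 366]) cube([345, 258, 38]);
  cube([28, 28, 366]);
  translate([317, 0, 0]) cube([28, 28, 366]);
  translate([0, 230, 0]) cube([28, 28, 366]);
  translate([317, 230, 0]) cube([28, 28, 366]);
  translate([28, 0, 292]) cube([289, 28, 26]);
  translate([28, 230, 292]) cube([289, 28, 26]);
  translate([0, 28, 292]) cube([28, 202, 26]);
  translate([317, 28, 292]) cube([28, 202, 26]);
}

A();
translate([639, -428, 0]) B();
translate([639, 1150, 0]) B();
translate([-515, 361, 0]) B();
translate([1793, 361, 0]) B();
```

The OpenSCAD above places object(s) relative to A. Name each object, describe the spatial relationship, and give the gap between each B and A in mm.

A is a table. B is a stool. Four stools sit around the table at the −y, +y, −x, +x sides. The gap between each stool and the table is 170 mm.

Each stool's nearest face is 170 mm from the table's bounding box.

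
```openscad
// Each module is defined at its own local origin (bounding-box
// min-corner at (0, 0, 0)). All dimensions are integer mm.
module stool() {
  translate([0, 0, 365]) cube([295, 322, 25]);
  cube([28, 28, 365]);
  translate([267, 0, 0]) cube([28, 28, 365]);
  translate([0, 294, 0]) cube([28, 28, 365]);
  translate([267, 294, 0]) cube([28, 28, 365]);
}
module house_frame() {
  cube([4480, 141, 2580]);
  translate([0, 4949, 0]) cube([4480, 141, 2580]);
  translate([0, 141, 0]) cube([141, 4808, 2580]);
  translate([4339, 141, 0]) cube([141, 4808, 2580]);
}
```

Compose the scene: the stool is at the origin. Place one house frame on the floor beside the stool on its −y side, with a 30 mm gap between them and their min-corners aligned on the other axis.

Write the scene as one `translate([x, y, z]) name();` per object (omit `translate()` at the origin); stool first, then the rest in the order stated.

stool();
translate([0, -5120, 0]) house_frame();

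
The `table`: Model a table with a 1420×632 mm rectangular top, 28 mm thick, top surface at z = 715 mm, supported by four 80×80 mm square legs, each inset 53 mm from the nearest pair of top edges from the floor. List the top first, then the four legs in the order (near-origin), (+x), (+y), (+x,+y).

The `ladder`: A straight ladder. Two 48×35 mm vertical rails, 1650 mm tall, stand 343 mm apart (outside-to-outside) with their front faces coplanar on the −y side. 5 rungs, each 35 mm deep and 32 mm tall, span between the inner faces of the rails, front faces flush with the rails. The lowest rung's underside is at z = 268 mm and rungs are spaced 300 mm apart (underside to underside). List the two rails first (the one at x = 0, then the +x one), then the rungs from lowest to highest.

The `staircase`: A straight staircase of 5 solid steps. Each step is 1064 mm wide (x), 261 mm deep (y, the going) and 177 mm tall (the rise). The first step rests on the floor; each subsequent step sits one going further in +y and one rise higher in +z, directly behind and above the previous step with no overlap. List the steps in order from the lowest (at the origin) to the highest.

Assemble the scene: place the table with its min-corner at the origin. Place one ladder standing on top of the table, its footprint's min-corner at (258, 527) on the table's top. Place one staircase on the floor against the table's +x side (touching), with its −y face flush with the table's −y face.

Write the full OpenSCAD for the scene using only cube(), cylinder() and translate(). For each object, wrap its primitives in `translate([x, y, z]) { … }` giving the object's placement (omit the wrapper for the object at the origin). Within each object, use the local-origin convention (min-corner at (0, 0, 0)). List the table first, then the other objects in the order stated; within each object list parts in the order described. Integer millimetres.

translate([0, 0, 687]) cube([1420, 632, 28]);
translate([53, 53, 0]) cube([80, 80, 687]);
translate([1287, 53, 0]) cube([80, 80, 687]);
translate([53, 499, 0]) cube([80, 80, 687]);
translate([1287, 499, 0]) cube([80, 80, 687]);
translate([258, 527, 715]) {
  cube([48, 35, 1650]);
  translate([295, 0, 0]) cube([48, 35, 1650]);
  translate([48, 0, 268]) cube([247, 35, 32]);
  translate([48, 0, 568]) cube([247, 35, 32]);
  translate([48, 0, 868]) cube([247, 35, 32]);
  translate([48, 0, 1168]) cube([247, 35, 32]);
  translate([48, 0, 1468]) cube([247, 35, 32]);
}
translate([1420, 0, 0]) {
  cube([1064, 261, 177]);
  translate([0, 261, 177]) cube([1064, 261, 177]);
  translate([0, 522, 354]) cube([1064, 261, 177]);
  translate([0, 783, 531]) cube([1064, 261, 177]);
  translate([0, 1044, 708]) cube([1064, 261, 177]);
}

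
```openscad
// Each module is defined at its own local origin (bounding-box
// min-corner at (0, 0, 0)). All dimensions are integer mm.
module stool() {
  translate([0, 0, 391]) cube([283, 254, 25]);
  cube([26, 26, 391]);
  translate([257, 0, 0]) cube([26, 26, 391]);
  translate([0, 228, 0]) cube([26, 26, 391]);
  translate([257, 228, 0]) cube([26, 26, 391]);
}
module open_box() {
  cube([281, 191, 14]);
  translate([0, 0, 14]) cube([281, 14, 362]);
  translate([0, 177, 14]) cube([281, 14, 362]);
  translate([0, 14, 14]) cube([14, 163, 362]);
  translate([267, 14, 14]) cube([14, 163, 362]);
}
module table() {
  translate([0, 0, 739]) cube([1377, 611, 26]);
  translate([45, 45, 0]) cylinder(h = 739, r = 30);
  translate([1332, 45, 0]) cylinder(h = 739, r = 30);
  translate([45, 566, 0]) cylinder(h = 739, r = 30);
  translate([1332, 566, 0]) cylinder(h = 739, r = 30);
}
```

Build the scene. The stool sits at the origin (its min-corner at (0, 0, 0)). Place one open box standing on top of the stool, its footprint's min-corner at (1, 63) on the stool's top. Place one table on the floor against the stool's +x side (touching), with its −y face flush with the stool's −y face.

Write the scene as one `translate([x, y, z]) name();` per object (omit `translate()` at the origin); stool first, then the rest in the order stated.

stool();
translate([1, 63, 416]) open_box();
translate([283, 0, 0]) table();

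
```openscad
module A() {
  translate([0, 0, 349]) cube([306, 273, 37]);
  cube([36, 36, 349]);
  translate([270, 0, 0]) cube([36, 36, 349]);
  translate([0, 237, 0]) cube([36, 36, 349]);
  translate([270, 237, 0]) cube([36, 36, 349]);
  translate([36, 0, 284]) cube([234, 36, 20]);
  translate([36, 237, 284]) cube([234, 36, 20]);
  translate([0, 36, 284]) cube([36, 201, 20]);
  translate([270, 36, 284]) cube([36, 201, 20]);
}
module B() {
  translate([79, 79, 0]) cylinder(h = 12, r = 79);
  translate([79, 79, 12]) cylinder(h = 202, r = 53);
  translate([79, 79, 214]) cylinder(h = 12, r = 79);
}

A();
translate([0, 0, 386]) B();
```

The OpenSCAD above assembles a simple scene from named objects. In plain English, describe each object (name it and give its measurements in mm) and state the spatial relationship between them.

A is a four-legged stool. The seat is a 306×273×37 mm slab whose top surface is at z = 386 mm; four square legs, each 36×36 mm in cross-section, run from the floor (z = 0) to the underside of the seat, each flush with a corner of the seat. Four stretchers, 36 mm wide and 20 mm tall, connect adjacent legs with their undersides at z = 284 mm, each running between the inner faces of the legs it joins and aligned with the legs' outer faces on the other axis.

B is a spool: two coaxial disc flanges of radius 79 mm and thickness 12 mm, joined by a core cylinder of radius 53 mm and height 202 mm. The lower flange rests on z = 0 and the three cylinders share a vertical axis.

The spool is on top of the stool.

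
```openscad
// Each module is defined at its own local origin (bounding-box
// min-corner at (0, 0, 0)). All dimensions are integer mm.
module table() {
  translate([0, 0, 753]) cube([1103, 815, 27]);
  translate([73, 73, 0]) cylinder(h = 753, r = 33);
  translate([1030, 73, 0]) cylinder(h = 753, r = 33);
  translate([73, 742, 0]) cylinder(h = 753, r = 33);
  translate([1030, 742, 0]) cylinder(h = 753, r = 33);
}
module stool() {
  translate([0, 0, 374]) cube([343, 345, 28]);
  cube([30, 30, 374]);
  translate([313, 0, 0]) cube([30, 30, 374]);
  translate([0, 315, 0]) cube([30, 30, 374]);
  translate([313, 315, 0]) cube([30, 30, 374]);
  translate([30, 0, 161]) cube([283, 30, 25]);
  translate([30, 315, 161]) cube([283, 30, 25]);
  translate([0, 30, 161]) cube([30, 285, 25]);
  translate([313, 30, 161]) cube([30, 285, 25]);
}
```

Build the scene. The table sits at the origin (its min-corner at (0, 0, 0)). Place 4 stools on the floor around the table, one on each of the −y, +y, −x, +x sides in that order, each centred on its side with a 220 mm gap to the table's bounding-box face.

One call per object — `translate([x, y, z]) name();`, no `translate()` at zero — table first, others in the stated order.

table();
translate([380, -565, 0]) stool();
translate([380, 1035, 0]) stool();
translate([-563, 235, 0]) stool();
translate([1323, 235, 0]) stool();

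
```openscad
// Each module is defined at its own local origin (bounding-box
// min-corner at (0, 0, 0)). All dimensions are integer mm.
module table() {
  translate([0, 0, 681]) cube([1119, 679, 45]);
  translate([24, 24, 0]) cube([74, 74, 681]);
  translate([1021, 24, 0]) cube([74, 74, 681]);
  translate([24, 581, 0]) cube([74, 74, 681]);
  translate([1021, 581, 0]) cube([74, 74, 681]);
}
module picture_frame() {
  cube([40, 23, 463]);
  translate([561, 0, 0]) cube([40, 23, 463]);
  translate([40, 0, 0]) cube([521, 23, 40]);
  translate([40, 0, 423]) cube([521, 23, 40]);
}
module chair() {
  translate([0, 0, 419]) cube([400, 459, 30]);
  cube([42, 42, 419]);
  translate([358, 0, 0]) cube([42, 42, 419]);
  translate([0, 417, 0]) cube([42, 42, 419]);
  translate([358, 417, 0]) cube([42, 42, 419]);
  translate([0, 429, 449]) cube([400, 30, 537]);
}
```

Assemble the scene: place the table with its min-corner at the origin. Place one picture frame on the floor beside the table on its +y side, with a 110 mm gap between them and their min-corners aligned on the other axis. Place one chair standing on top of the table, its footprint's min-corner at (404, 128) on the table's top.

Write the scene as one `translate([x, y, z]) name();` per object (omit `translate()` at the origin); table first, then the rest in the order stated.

table();
translate([0, 789, 0]) picture_frame();
translate([404, 128, 726]) chair();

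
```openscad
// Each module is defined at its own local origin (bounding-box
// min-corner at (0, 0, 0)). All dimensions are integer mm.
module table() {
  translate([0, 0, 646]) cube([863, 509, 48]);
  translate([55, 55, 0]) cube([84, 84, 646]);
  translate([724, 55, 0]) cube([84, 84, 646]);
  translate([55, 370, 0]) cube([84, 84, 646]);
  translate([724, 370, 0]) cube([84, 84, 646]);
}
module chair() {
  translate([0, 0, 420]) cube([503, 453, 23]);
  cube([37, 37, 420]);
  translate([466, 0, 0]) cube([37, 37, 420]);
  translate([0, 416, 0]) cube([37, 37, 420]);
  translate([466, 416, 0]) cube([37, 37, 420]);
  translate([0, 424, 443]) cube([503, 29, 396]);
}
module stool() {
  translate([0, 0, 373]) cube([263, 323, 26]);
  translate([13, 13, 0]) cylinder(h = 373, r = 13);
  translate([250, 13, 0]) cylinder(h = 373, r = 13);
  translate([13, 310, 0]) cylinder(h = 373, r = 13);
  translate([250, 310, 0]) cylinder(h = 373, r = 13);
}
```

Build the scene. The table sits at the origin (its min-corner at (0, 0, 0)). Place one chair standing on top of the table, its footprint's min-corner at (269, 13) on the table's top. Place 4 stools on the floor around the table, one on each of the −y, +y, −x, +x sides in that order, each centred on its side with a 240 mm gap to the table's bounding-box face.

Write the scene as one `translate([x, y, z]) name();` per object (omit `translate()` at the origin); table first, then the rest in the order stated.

table();
translate([269, 13, 694]) chair();
translate([300, -563, 0]) stool();
translate([300, 749, 0]) stool();
translate([-503, 93, 0]) stool();
translate([1103, 93, 0]) stool();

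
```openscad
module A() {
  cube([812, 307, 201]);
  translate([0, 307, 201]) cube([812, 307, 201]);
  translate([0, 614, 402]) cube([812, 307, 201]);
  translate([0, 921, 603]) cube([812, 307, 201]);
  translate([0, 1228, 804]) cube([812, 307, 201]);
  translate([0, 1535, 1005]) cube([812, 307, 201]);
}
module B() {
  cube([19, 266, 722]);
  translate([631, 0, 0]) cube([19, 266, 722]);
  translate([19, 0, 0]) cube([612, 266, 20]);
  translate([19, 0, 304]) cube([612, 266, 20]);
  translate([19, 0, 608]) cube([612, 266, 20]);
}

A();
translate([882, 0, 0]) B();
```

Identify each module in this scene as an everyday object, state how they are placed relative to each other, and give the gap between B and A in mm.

A is a staircase. B is a bookshelf. The bookshelf is on the floor beside the staircase on its +x side. The gap between the bookshelf and the staircase is 70 mm.

The bookshelf's nearest face is 70 mm from the staircase's +x face.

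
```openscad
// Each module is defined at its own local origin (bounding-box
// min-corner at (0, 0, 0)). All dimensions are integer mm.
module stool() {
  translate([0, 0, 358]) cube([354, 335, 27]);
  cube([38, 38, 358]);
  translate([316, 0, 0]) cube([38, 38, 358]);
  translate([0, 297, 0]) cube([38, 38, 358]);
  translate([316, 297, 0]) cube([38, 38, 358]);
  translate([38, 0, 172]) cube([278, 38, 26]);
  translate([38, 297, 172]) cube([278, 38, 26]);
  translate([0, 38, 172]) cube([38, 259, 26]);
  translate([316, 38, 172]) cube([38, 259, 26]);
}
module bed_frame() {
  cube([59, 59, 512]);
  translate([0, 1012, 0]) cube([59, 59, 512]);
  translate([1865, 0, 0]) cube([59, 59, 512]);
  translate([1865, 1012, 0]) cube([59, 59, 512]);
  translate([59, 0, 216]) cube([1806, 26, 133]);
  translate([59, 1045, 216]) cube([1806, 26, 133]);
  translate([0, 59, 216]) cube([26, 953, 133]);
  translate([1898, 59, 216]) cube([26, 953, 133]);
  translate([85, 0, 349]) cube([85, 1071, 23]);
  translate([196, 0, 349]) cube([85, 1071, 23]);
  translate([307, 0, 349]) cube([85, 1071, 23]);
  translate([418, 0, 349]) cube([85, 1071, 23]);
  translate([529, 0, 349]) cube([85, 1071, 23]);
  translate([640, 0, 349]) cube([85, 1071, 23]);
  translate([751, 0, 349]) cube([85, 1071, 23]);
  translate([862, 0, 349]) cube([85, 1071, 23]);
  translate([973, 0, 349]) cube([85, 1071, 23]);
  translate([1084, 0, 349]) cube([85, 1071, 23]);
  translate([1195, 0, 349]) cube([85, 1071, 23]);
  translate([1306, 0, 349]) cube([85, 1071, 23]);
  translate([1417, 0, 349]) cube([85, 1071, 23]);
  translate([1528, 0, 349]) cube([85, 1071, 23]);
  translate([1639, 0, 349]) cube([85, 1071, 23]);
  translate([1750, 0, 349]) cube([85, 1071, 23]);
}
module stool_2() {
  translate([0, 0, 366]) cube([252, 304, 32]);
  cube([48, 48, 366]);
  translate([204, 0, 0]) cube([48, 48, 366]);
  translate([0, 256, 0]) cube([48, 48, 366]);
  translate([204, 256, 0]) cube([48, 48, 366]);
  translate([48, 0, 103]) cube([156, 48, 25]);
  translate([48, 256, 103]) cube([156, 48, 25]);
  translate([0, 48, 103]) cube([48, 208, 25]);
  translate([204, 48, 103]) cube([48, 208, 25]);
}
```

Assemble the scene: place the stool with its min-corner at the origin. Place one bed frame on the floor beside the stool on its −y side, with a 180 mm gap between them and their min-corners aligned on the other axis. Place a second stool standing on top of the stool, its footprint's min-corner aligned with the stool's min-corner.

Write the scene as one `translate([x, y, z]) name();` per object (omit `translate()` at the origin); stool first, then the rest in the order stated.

stool();
translate([0, -1251, 0]) bed_frame();
translate([0, 0, 385]) stool_2();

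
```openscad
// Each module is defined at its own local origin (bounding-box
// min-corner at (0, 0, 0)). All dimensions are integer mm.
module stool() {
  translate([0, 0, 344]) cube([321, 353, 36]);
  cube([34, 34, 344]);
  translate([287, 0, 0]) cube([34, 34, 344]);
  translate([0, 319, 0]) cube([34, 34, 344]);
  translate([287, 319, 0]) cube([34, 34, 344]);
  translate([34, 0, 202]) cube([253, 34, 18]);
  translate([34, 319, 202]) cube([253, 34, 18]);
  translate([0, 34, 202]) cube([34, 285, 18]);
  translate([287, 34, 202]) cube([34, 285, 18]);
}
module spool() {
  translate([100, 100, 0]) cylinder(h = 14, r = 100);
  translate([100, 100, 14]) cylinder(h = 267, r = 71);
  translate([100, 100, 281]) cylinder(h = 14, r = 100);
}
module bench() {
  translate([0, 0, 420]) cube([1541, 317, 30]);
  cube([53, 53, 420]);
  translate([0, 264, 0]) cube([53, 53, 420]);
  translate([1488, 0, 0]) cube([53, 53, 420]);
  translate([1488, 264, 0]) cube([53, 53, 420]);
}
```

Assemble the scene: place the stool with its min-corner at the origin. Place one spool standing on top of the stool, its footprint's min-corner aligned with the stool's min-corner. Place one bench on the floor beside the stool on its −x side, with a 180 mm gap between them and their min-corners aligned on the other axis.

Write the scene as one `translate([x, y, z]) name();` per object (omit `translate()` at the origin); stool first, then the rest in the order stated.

stool();
translate([0, 0, 380]) spool();
translate([-1721, 0, 0]) bench();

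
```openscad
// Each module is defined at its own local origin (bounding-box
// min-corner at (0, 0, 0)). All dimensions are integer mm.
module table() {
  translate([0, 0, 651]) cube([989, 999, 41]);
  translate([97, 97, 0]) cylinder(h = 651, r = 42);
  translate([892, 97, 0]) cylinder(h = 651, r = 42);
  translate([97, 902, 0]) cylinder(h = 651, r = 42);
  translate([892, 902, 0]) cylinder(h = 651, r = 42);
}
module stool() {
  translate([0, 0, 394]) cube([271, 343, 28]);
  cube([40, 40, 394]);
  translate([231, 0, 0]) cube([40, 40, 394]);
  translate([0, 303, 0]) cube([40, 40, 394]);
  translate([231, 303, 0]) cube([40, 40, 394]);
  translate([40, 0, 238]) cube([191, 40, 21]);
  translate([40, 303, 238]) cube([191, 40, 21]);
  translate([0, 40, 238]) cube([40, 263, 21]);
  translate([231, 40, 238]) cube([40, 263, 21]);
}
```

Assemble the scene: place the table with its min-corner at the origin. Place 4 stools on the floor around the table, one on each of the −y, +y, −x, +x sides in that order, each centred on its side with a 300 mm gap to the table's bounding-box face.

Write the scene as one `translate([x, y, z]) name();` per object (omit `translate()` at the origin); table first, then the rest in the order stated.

table();
translate([359, -643, 0]) stool();
translate([359, 1299, 0]) stool();
translate([-571, 328, 0]) stool();
translate([1289, 328, 0]) stool();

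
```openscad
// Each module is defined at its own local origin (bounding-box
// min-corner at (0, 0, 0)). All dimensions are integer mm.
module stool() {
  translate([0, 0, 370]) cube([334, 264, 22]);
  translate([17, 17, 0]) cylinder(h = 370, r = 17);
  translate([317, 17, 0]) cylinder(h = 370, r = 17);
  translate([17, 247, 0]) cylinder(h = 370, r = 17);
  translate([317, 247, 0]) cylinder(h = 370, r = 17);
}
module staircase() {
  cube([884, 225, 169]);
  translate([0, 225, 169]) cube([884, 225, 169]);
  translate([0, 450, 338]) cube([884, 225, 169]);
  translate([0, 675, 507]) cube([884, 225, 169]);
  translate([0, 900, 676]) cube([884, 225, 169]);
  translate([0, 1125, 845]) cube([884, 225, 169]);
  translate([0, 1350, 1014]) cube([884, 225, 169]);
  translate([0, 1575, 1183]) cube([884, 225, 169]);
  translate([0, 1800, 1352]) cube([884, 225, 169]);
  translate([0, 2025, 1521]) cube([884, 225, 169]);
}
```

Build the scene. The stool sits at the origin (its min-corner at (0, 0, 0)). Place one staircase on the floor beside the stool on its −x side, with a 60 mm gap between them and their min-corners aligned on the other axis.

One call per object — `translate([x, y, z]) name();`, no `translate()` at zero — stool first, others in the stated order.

stool();
translate([-944, 0, 0]) staircase();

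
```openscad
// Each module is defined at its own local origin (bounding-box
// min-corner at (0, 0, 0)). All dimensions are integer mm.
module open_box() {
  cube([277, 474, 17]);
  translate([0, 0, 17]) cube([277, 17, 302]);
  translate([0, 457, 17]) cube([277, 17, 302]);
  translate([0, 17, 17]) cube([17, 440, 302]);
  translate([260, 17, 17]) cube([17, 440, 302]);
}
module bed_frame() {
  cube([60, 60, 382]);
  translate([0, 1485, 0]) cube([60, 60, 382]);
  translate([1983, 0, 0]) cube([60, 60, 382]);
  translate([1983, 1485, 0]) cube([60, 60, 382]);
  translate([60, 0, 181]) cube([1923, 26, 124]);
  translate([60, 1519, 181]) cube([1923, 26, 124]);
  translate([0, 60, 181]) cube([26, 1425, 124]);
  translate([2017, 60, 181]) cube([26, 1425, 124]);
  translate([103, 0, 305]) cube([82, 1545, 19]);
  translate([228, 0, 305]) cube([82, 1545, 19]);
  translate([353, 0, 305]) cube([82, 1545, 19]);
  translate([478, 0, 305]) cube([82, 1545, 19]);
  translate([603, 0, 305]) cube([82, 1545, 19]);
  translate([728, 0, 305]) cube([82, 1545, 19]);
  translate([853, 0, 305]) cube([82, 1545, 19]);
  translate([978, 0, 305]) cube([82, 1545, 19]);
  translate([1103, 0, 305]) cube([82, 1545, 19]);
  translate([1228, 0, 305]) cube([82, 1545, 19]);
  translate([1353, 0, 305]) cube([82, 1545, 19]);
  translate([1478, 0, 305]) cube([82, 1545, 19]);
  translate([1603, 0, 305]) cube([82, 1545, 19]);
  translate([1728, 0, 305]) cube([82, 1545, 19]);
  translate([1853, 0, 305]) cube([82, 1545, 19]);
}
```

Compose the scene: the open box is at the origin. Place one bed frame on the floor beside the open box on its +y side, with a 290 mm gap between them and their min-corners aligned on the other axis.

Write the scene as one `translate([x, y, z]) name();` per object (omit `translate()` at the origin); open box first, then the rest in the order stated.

open_box();
translate([0, 764, 0]) bed_frame();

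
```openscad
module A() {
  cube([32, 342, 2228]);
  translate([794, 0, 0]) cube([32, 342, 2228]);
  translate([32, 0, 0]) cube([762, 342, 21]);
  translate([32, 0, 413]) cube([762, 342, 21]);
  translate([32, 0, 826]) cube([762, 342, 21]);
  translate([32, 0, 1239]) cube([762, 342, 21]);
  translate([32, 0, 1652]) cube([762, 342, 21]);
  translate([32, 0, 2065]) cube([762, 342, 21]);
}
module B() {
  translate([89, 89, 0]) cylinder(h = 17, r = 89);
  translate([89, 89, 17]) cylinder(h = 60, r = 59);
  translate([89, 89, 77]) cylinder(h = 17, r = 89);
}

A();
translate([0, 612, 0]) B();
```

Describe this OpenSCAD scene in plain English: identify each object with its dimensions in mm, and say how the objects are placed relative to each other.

A is a bookshelf 826 mm wide overall, 342 mm deep and 2228 mm tall. The two sides are 32 mm thick vertical panels. 6 horizontal shelves of 21 mm thickness span between the inner faces of the sides; the lowest shelf sits on the floor and shelves are stacked with a clear vertical gap of 392 mm between each pair.

B is a spool: two coaxial disc flanges of radius 89 mm and thickness 17 mm, joined by a core cylinder of radius 59 mm and height 60 mm. The lower flange rests on z = 0 and the three cylinders share a vertical axis.

The spool is on the floor beside the bookshelf on its +y side.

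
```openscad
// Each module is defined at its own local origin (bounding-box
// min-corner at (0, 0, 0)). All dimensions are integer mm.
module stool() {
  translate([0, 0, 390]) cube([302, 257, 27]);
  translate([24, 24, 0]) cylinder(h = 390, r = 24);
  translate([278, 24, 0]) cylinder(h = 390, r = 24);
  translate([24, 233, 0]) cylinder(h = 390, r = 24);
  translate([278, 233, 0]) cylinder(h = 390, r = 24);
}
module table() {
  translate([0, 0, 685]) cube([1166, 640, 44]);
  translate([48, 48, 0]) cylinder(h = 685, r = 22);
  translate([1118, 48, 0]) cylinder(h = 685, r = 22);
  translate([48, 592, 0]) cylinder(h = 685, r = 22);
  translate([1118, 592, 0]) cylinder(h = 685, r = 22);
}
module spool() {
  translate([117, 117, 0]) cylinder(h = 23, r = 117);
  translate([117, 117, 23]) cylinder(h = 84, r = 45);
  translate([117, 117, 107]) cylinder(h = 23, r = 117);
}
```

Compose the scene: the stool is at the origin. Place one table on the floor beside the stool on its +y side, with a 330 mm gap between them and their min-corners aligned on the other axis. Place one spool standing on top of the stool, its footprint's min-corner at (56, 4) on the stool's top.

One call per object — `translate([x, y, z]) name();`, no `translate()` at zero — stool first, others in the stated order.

stool();
translate([0, 587, 0]) table();
translate([56, 4, 417]) spool();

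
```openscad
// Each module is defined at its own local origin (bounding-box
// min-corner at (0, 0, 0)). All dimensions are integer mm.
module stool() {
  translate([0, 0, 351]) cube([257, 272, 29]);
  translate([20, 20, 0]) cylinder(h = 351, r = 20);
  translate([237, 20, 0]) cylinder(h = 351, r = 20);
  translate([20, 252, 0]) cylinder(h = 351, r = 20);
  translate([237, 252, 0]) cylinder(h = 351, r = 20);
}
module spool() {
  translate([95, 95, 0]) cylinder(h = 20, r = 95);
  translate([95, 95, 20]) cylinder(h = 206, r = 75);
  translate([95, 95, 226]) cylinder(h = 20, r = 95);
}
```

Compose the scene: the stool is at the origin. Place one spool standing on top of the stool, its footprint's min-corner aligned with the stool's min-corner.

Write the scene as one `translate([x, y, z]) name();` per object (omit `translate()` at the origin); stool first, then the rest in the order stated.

stool();
translate([0, 0, 380]) spool();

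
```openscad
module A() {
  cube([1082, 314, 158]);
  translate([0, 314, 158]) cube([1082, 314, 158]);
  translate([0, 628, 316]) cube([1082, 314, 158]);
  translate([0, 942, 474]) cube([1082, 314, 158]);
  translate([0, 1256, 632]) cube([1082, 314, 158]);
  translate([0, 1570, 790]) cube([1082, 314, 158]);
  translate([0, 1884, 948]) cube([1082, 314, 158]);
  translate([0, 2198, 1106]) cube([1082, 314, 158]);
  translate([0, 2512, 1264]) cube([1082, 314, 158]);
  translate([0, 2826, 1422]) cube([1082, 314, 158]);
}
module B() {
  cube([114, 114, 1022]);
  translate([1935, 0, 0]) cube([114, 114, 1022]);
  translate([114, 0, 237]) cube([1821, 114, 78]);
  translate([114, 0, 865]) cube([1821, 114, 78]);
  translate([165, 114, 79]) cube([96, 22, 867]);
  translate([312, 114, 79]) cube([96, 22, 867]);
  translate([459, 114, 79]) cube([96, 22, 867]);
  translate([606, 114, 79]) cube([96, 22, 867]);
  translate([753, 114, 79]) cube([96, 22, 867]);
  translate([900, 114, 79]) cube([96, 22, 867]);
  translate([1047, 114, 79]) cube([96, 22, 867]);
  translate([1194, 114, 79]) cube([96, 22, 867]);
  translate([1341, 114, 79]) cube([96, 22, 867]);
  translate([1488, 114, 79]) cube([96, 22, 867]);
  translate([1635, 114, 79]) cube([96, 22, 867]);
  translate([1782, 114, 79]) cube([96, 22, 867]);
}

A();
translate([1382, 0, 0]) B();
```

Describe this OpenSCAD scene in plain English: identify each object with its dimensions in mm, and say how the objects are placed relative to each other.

A is a run of 10 identical solid stair steps. Each tread is 1082×314 mm and each step block is 158 mm high. Step 1 rests on the floor; step k is offset from step 1 by (k−1)×314 mm in y and (k−1)×158 mm in z.

B is a fence section. Two 114×114 mm posts, 1022 mm tall, stand on the floor with a clear span of 1821 mm between their inner faces. Two horizontal rails of 114×78 mm section span the gap between the posts with their undersides at z = 237 mm and z = 865 mm, flush with the posts' −y face. 12 pickets, each 96 mm wide, 22 mm thick and 867 mm tall, are fixed to the +y face of the rails with their bottoms at z = 79 mm, evenly spaced across the span with equal gaps (rounded down to the nearest mm) at the −x end and between each pair — any rounding remainder accumulates at the +x end.

The fence section is on the floor beside the staircase on its +x side.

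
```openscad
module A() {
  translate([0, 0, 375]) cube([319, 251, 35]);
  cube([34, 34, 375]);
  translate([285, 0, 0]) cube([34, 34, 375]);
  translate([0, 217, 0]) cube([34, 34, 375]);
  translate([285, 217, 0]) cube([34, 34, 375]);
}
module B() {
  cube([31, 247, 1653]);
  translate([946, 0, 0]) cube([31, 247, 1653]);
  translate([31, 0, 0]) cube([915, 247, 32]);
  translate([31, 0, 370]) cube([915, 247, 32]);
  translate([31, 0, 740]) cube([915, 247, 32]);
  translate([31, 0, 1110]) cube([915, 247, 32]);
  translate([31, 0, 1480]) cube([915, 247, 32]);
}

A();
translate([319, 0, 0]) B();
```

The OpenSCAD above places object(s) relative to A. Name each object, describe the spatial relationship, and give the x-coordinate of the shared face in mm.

A is a stool. B is a bookshelf. The bookshelf is against the stool's +x side, with their −y faces flush. The x-coordinate of the shared face is 319 mm.

The stool's +x face and the bookshelf's −x face are both at x = 319 mm.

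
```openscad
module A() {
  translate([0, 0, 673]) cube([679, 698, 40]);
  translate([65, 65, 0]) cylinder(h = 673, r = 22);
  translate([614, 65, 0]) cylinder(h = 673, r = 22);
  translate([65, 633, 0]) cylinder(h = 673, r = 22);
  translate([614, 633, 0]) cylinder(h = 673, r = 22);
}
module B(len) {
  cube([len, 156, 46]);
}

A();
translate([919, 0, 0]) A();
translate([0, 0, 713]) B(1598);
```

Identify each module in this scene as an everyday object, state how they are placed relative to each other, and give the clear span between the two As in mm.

A is a table. B is a beam. A beam spans the tops of two tables. The clear span between the two tables is 240 mm.

Second table starts at x = 919; first ends at x = 679; clear span = 919 − 679 = 240 mm.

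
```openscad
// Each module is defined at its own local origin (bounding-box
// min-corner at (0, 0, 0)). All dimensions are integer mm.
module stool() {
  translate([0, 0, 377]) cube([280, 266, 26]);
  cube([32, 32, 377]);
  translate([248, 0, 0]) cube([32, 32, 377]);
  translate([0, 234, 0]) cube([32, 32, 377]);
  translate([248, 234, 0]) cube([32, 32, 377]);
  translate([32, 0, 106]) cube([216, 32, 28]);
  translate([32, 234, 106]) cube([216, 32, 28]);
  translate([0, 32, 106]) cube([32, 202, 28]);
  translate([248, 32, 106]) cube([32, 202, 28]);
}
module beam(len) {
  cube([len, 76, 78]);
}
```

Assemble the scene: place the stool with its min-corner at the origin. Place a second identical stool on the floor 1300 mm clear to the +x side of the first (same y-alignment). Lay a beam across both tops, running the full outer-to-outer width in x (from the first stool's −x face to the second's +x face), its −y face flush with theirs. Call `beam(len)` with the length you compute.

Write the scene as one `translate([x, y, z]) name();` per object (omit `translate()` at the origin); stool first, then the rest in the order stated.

stool();
translate([1580, 0, 0]) stool();
translate([0, 0, 403]) beam(1860);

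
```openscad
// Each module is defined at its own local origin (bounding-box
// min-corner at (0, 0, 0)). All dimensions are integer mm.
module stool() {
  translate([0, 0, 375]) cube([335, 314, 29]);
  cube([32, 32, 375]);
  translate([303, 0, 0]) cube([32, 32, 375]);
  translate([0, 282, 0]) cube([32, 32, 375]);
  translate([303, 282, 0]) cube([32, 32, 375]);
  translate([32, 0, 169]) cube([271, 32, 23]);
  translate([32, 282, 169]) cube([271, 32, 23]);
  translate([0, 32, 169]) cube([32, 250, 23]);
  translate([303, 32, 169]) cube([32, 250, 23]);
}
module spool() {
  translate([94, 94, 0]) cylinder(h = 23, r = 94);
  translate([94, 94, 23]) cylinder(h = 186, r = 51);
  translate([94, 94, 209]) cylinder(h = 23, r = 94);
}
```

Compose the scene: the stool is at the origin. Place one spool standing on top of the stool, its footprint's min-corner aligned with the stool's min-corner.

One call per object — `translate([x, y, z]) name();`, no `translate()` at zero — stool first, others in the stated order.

stool();
translate([0, 0, 404]) spool();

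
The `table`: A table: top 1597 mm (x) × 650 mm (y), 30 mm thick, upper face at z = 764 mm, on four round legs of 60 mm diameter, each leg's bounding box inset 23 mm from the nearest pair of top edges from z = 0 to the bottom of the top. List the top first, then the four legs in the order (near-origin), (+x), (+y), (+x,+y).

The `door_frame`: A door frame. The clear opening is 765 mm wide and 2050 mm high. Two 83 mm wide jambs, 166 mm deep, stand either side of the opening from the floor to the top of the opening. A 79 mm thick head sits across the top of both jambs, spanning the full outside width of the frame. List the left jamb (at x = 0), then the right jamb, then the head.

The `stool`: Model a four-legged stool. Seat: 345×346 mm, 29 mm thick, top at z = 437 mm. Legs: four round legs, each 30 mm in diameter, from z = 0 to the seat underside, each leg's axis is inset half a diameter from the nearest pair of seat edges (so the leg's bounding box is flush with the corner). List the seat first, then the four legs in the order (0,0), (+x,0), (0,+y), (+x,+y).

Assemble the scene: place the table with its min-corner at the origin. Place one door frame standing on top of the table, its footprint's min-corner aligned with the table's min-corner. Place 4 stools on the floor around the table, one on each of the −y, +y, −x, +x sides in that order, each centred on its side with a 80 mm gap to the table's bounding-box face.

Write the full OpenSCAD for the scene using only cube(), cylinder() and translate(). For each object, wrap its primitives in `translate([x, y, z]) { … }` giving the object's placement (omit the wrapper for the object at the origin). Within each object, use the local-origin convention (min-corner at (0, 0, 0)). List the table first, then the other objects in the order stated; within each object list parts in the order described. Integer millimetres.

translate([0, 0, 734]) cube([1597, 650, 30]);
translate([53, 53, 0]) cylinder(h = 734, r = 30);
translate([1544, 53, 0]) cylinder(h = 734, r = 30);
translate([53, 597, 0]) cylinder(h = 734, r = 30);
translate([1544, 597, 0]) cylinder(h = 734, r = 30);
translate([0, 0, 764]) {
  cube([83, 166, 2050]);
  translate([848, 0, 0]) cube([83, 166, 2050]);
  translate([0, 0, 2050]) cube([931, 166, 79]);
}
translate([626, -426, 0]) {
  translate([0, 0, 408]) cube([345, 346, 29]);
  translate([15, 15, 0]) cylinder(h = 408, r = 15);
  translate([330, 15, 0]) cylinder(h = 408, r = 15);
  translate([15, 331, 0]) cylinder(h = 408, r = 15);
  translate([330, 331, 0]) cylinder(h = 408, r = 15);
}
translate([626, 730, 0]) {
  translate([0, 0, 408]) cube([345, 346, 29]);
  translate([15, 15, 0]) cylinder(h = 408, r = 15);
  translate([330, 15, 0]) cylinder(h = 408, r = 15);
  translate([15, 331, 0]) cylinder(h = 408, r = 15);
  translate([330, 331, 0]) cylinder(h = 408, r = 15);
}
translate([-425, 152, 0]) {
  translate([0, 0, 408]) cube([345, 346, 29]);
  translate([15, 15, 0]) cylinder(h = 408, r = 15);
  translate([330, 15, 0]) cylinder(h = 408, r = 15);
  translate([15, 331, 0]) cylinder(h = 408, r = 15);
  translate([330, 331, 0]) cylinder(h = 408, r = 15);
}
translate([1677, 152, 0]) {
  translate([0, 0, 408]) cube([345, 346, 29]);
  translate([15, 15, 0]) cylinder(h = 408, r = 15);
  translate([330, 15, 0]) cylinder(h = 408, r = 15);
  translate([15, 331, 0]) cylinder(h = 408, r = 15);
  translate([330, 331, 0]) cylinder(h = 408, r = 15);
}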